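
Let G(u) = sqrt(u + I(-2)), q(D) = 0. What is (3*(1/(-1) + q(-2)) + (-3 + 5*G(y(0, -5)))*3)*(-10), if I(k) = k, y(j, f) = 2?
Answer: 120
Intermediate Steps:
G(u) = sqrt(-2 + u) (G(u) = sqrt(u - 2) = sqrt(-2 + u))
(3*(1/(-1) + q(-2)) + (-3 + 5*G(y(0, -5)))*3)*(-10) = (3*(1/(-1) + 0) + (-3 + 5*sqrt(-2 + 2))*3)*(-10) = (3*(-1 + 0) + (-3 + 5*sqrt(0))*3)*(-10) = (3*(-1) + (-3 + 5*0)*3)*(-10) = (-3 + (-3 + 0)*3)*(-10) = (-3 - 3*3)*(-10) = (-3 - 9)*(-10) = -12*(-10) = 120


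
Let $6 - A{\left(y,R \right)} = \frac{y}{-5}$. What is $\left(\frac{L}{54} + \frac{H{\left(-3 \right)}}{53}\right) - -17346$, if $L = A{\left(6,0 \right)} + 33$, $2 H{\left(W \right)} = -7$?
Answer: $\frac{41371828}{2385} \approx 17347.0$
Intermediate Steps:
$H{\left(W \right)} = - \frac{7}{2}$ ($H{\left(W \right)} = \frac{1}{2} \left(-7\right) = - \frac{7}{2}$)
$A{\left(y,R \right)} = 6 + \frac{y}{5}$ ($A{\left(y,R \right)} = 6 - \frac{y}{-5} = 6 - y \left(- \frac{1}{5}\right) = 6 - - \frac{y}{5} = 6 + \frac{y}{5}$)
$L = \frac{201}{5}$ ($L = \left(6 + \frac{1}{5} \cdot 6\right) + 33 = \left(6 + \frac{6}{5}\right) + 33 = \frac{36}{5} + 33 = \frac{201}{5} \approx 40.2$)
$\left(\frac{L}{54} + \frac{H{\left(-3 \right)}}{53}\right) - -17346 = \left(\frac{201}{5 \cdot 54} - \frac{7}{2 \cdot 53}\right) - -17346 = \left(\frac{201}{5} \cdot \frac{1}{54} - \frac{7}{106}\right) + 17346 = \left(\frac{67}{90} - \frac{7}{106}\right) + 17346 = \frac{1618}{2385} + 17346 = \frac{41371828}{2385}$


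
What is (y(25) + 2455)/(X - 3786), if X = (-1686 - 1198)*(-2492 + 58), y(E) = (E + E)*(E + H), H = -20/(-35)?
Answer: 5227/9822218 ≈ 0.00053216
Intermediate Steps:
H = 4/7 (H = -20*(-1/35) = 4/7 ≈ 0.57143)
y(E) = 2*E*(4/7 + E) (y(E) = (E + E)*(E + 4/7) = (2*E)*(4/7 + E) = 2*E*(4/7 + E))
X = 7019656 (X = -2884*(-2434) = 7019656)
(y(25) + 2455)/(X - 3786) = ((2/7)*25*(4 + 7*25) + 2455)/(7019656 - 3786) = ((2/7)*25*(4 + 175) + 2455)/7015870 = ((2/7)*25*179 + 2455)*(1/7015870) = (8950/7 + 2455)*(1/7015870) = (26135/7)*(1/7015870) = 5227/9822218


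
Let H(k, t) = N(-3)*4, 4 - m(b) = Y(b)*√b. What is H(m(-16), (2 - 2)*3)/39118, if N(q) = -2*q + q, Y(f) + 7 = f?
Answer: 6/19559 ≈ 0.00030676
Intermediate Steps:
Y(f) = -7 + f
N(q) = -q
m(b) = 4 - √b*(-7 + b) (m(b) = 4 - (-7 + b)*√b = 4 - √b*(-7 + b))
H(k, t) = 12 (H(k, t) = -1*(-3)*4 = 3*4 = 12)
H(m(-16), (2 - 2)*3)/39118 = 12/39118 = 12*(1/39118) = 6/19559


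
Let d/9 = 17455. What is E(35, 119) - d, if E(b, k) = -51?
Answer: -157146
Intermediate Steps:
d = 157095 (d = 9*17455 = 157095)
E(35, 119) - d = -51 - 1*157095 = -51 - 157095 = -157146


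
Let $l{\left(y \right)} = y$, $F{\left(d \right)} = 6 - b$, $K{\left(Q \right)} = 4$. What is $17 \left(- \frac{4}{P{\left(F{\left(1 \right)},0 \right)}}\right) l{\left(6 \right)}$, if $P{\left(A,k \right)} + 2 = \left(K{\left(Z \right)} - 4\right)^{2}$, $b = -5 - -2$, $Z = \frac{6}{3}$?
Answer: $204$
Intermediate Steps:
$Z = 2$ ($Z = 6 \cdot \frac{1}{3} = 2$)
$b = -3$ ($b = -5 + 2 = -3$)
$F{\left(d \right)} = 9$ ($F{\left(d \right)} = 6 - -3 = 6 + 3 = 9$)
$P{\left(A,k \right)} = -2$ ($P{\left(A,k \right)} = -2 + \left(4 - 4\right)^{2} = -2 + 0^{2} = -2 + 0 = -2$)
$17 \left(- \frac{4}{P{\left(F{\left(1 \right)},0 \right)}}\right) l{\left(6 \right)} = 17 \left(- \frac{4}{-2}\right) 6 = 17 \left(\left(-4\right) \left(- \frac{1}{2}\right)\right) 6 = 17 \cdot 2 \cdot 6 = 34 \cdot 6 = 204$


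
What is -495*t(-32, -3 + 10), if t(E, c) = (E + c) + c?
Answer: 8910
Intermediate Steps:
t(E, c) = E + 2*c
-495*t(-32, -3 + 10) = -495*(-32 + 2*(-3 + 10)) = -495*(-32 + 2*7) = -495*(-32 + 14) = -495*(-18) = 8910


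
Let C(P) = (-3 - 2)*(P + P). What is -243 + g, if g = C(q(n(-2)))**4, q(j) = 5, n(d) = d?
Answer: 6249757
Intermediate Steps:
C(P) = -10*P
g = 6250000 (g = (-10*5)**4 = (-50)**4 = 6250000)
-243 + g = -243 + 6250000 = 6249757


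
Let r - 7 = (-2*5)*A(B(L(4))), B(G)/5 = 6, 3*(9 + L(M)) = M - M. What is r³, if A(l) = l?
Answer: -25153757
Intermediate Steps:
L(M) = -9 (L(M) = -9 + (M - M)/3 = -9 + (⅓)*0 = -9 + 0 = -9)
B(G) = 30 (B(G) = 5*6 = 30)
r = -293 (r = 7 - 2*5*30 = 7 - 10*30 = 7 - 300 = -293)
r³ = (-293)³ = -25153757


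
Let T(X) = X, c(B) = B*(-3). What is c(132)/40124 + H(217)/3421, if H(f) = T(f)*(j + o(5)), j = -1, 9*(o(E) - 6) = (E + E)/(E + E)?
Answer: 97081331/308844459 ≈ 0.31434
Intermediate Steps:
c(B) = -3*B
o(E) = 55/9 (o(E) = 6 + ((E + E)/(E + E))/9 = 6 + ((2*E)/((2*E)))/9 = 6 + ((2*E)*(1/(2*E)))/9 = 6 + (⅑)*1 = 6 + ⅑ = 55/9)
H(f) = 46*f/9 (H(f) = f*(-1 + 55/9) = f*(46/9) = 46*f/9)
c(132)/40124 + H(217)/3421 = -3*132/40124 + ((46/9)*217)/3421 = -396*1/40124 + (9982/9)*(1/3421) = -99/10031 + 9982/30789 = 97081331/308844459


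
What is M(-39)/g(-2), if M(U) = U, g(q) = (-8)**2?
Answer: -39/64 ≈ -0.60938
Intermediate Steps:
g(q) = 64
M(-39)/g(-2) = -39/64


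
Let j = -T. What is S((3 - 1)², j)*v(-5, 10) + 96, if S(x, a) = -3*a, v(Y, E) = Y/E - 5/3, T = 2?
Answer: 83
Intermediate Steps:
j = -2 (j = -1*2 = -2)
v(Y, E) = -5/3 + Y/E (v(Y, E) = Y/E - 5*⅓ = Y/E - 5/3 = -5/3 + Y/E)
S((3 - 1)², j)*v(-5, 10) + 96 = (-3*(-2))*(-5/3 - 5/10) + 96 = 6*(-5/3 - 5*⅒) + 96 = 6*(-5/3 - ½) + 96 = 6*(-13/6) + 96 = -13 + 96 = 83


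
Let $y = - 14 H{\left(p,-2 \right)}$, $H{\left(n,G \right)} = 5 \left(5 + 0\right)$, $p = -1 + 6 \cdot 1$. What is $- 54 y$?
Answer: $18900$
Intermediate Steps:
$p = 5$ ($p = -1 + 6 = 5$)
$H{\left(n,G \right)} = 25$ ($H{\left(n,G \right)} = 5 \cdot 5 = 25$)
$y = -350$ ($y = \left(-14\right) 25 = -350$)
$- 54 y = \left(-54\right) \left(-350\right) = 18900$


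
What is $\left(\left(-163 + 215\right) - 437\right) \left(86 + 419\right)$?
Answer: $-194425$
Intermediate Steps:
$\left(\left(-163 + 215\right) - 437\right) \left(86 + 419\right) = \left(52 - 437\right) 505 = \left(-385\right) 505 = -194425$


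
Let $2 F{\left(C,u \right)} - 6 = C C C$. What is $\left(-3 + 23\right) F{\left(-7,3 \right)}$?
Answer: $-3370$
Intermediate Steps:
$F{\left(C,u \right)} = 3 + \frac{C^{3}}{2}$ ($F{\left(C,u \right)} = 3 + \frac{C C C}{2} = 3 + \frac{C^{2} C}{2} = 3 + \frac{C^{3}}{2}$)
$\left(-3 + 23\right) F{\left(-7,3 \right)} = \left(-3 + 23\right) \left(3 + \frac{\left(-7\right)^{3}}{2}\right) = 20 \left(3 + \frac{1}{2} \left(-343\right)\right) = 20 \left(3 - \frac{343}{2}\right) = 20 \left(- \frac{337}{2}\right) = -3370$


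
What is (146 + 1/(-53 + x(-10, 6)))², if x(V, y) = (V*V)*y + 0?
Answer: 6378098769/299209 ≈ 21317.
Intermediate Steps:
x(V, y) = y*V² (x(V, y) = V²*y + 0 = y*V² + 0 = y*V²)
(146 + 1/(-53 + x(-10, 6)))² = (146 + 1/(-53 + 6*(-10)²))² = (146 + 1/(-53 + 6*100))² = (146 + 1/(-53 + 600))² = (146 + 1/547)² = (79863/547)² = 6378098769/299209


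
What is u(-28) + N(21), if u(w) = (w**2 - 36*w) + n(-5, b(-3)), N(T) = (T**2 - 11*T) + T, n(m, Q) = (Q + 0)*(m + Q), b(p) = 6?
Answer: 2029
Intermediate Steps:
n(m, Q) = Q*(Q + m)
N(T) = T**2 - 10*T
u(w) = 6 + w**2 - 36*w (u(w) = (w**2 - 36*w) + 6*(6 - 5) = (w**2 - 36*w) + 6*1 = (w**2 - 36*w) + 6 = 6 + w**2 - 36*w)
u(-28) + N(21) = (6 + (-28)**2 - 36*(-28)) + 21*(-10 + 21) = (6 + 784 + 1008) + 21*11 = 1798 + 231 = 2029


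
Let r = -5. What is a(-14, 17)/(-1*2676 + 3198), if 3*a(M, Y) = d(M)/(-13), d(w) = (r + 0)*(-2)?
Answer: -5/10179 ≈ -0.00049121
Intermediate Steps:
d(w) = 10 (d(w) = (-5 + 0)*(-2) = -5*(-2) = 10)
a(M, Y) = -10/39 (a(M, Y) = (10/(-13))/3 = (10*(-1/13))/3 = (⅓)*(-10/13) = -10/39)
a(-14, 17)/(-1*2676 + 3198) = -10/(39*(-1*2676 + 3198)) = -10/(39*(-2676 + 3198)) = -10/39/522 = -10/39*1/522 = -5/10179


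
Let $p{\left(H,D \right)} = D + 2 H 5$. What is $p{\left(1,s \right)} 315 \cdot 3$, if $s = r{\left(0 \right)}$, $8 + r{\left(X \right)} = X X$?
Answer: $1890$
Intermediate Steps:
$r{\left(X \right)} = -8 + X^{2}$ ($r{\left(X \right)} = -8 + X X = -8 + X^{2}$)
$s = -8$ ($s = -8 + 0^{2} = -8 + 0 = -8$)
$p{\left(H,D \right)} = D + 10 H$
$p{\left(1,s \right)} 315 \cdot 3 = \left(-8 + 10 \cdot 1\right) 315 \cdot 3 = \left(-8 + 10\right) 945 = 2 \cdot 945 = 1890$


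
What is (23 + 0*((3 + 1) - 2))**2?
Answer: 529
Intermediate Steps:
(23 + 0*((3 + 1) - 2))**2 = (23 + 0*(4 - 2))**2 = (23 + 0*2)**2 = (23 + 0)**2 = 23**2 = 529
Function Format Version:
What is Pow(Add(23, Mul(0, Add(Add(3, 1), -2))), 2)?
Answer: 529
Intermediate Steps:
Pow(Add(23, Mul(0, Add(Add(3, 1), -2))), 2) = Pow(Add(23, Mul(0, Add(4, -2))), 2) = Pow(Add(23, Mul(0, 2)), 2) = Pow(Add(23, 0), 2) = Pow(23, 2) = 529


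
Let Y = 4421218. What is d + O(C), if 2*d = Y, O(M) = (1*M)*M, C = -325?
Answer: 2316234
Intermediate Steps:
O(M) = M² (O(M) = M*M = M²)
d = 2210609 (d = (½)*4421218 = 2210609)
d + O(C) = 2210609 + (-325)² = 2210609 + 105625 = 2316234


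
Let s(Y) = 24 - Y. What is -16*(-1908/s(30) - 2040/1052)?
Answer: -1329984/263 ≈ -5057.0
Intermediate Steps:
-16*(-1908/s(30) - 2040/1052) = -16*(-1908/(24 - 1*30) - 2040/1052) = -16*(-1908/(24 - 30) - 2040*1/1052) = -16*(-1908/(-6) - 510/263) = -16*(-1908*(-⅙) - 510/263) = -16*(318 - 510/263) = -16*83124/263 = -1329984/263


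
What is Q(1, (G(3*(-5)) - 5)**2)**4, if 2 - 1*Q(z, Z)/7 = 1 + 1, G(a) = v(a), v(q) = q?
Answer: 0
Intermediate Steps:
G(a) = a
Q(z, Z) = 0 (Q(z, Z) = 14 - 7*(1 + 1) = 14 - 7*2 = 14 - 14 = 0)
Q(1, (G(3*(-5)) - 5)**2)**4 = 0**4 = 0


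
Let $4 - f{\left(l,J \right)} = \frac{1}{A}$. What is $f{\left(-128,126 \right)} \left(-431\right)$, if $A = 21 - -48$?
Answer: $- \frac{118525}{69} \approx -1717.8$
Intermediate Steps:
$A = 69$ ($A = 21 + 48 = 69$)
$f{\left(l,J \right)} = \frac{275}{69}$ ($f{\left(l,J \right)} = 4 - \frac{1}{69} = \frac{275}{69}$)
$f{\left(-128,126 \right)} \left(-431\right) = \frac{275}{69} \left(-431\right) = - \frac{118525}{69}$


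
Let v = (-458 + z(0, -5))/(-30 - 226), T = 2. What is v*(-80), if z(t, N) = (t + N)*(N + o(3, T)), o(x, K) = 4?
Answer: -2265/16 ≈ -141.56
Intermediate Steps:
z(t, N) = (4 + N)*(N + t) (z(t, N) = (t + N)*(N + 4) = (N + t)*(4 + N) = (4 + N)*(N + t))
v = 453/256 (v = (-458 + ((-5)**2 + 4*(-5) + 4*0 - 5*0))/(-30 - 226) = (-458 + (25 - 20 + 0 + 0))/(-256) = (-458 + 5)*(-1/256) = -453*(-1/256) = 453/256 ≈ 1.7695)
v*(-80) = (453/256)*(-80) = -2265/16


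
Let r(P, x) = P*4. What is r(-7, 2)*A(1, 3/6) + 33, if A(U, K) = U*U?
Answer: 5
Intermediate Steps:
r(P, x) = 4*P
A(U, K) = U²
r(-7, 2)*A(1, 3/6) + 33 = (4*(-7))*1² + 33 = -28*1 + 33 = -28 + 33 = 5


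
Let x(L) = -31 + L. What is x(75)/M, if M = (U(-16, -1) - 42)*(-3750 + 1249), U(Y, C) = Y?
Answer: 22/72529 ≈ 0.00030333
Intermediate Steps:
M = 145058 (M = (-16 - 42)*(-3750 + 1249) = -58*(-2501) = 145058)
x(75)/M = (-31 + 75)/145058 = 44*(1/145058) = 22/72529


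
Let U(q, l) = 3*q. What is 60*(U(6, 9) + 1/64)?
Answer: 17295/16 ≈ 1080.9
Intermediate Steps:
60*(U(6, 9) + 1/64) = 60*(3*6 + 1/64) = 60*(18 + 1/64) = 60*(1153/64) = 17295/16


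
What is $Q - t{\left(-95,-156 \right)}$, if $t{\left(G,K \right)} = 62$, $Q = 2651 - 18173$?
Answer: $-15584$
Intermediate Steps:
$Q = -15522$ ($Q = 2651 - 18173 = -15522$)
$Q - t{\left(-95,-156 \right)} = -15522 - 62 = -15584$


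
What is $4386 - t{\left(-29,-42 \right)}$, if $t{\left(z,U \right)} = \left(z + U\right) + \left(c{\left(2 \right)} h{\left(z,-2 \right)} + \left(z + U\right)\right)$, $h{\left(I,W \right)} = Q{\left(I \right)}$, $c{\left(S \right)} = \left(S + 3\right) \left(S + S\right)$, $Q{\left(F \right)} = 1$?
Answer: $4508$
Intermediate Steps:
$c{\left(S \right)} = 2 S \left(3 + S\right)$ ($c{\left(S \right)} = \left(3 + S\right) 2 S = 2 S \left(3 + S\right)$)
$h{\left(I,W \right)} = 1$
$t{\left(z,U \right)} = 20 + 2 U + 2 z$ ($t{\left(z,U \right)} = \left(z + U\right) + \left(2 \cdot 2 \left(3 + 2\right) 1 + \left(z + U\right)\right) = \left(U + z\right) + \left(2 \cdot 2 \cdot 5 \cdot 1 + \left(U + z\right)\right) = \left(U + z\right) + \left(20 \cdot 1 + \left(U + z\right)\right) = \left(U + z\right) + \left(20 + \left(U + z\right)\right) = \left(U + z\right) + \left(20 + U + z\right) = 20 + 2 U + 2 z$)
$4386 - t{\left(-29,-42 \right)} = 4386 - \left(20 + 2 \left(-42\right) + 2 \left(-29\right)\right) = 4386 - \left(20 - 84 - 58\right) = 4386 - -122 = 4386 + 122 = 4508$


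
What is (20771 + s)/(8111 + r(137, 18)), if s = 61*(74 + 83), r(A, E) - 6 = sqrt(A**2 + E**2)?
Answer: 20527893/5488883 - 2529*sqrt(19093)/5488883 ≈ 3.6762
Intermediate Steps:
r(A, E) = 6 + sqrt(A**2 + E**2)
s = 9577 (s = 61*157 = 9577)
(20771 + s)/(8111 + r(137, 18)) = (20771 + 9577)/(8111 + (6 + sqrt(137**2 + 18**2))) = 30348/(8111 + (6 + sqrt(18769 + 324))) = 30348/(8111 + (6 + sqrt(19093))) = 30348/(8117 + sqrt(19093))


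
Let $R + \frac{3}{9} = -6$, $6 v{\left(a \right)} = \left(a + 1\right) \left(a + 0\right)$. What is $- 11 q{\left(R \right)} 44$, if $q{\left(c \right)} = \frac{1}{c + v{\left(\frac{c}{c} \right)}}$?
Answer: $\frac{242}{3} \approx 80.667$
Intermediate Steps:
$v{\left(a \right)} = \frac{a \left(1 + a\right)}{6}$ ($v{\left(a \right)} = \frac{\left(a + 1\right) \left(a + 0\right)}{6} = \frac{\left(1 + a\right) a}{6} = \frac{a \left(1 + a\right)}{6}$)
$R = - \frac{19}{3}$ ($R = - \frac{1}{3} - 6 = - \frac{19}{3} \approx -6.3333$)
$q{\left(c \right)} = \frac{1}{\frac{1}{3} + c}$ ($q{\left(c \right)} = \frac{1}{c + \frac{\frac{c}{c} \left(1 + \frac{c}{c}\right)}{6}} = \frac{1}{c + \frac{1}{6} \cdot 1 \left(1 + 1\right)} = \frac{1}{c + \frac{1}{6} \cdot 1 \cdot 2} = \frac{1}{c + \frac{1}{3}} = \frac{1}{\frac{1}{3} + c}$)
$- 11 q{\left(R \right)} 44 = - 11 \frac{3}{1 + 3 \left(- \frac{19}{3}\right)} 44 = - 11 \frac{3}{1 - 19} \cdot 44 = - 11 \frac{3}{-18} \cdot 44 = - 11 \cdot 3 \left(- \frac{1}{18}\right) 44 = \left(-11\right) \left(- \frac{1}{6}\right) 44 = \frac{11}{6} \cdot 44 = \frac{242}{3}$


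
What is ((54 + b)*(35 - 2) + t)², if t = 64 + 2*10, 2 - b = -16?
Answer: 6051600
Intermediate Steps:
b = 18 (b = 2 - 1*(-16) = 2 + 16 = 18)
t = 84 (t = 64 + 20 = 84)
((54 + b)*(35 - 2) + t)² = ((54 + 18)*(35 - 2) + 84)² = (72*33 + 84)² = (2376 + 84)² = 2460² = 6051600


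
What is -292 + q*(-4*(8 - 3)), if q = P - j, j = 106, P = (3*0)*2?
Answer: 1828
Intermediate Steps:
P = 0 (P = 0*2 = 0)
q = -106 (q = 0 - 1*106 = 0 - 106 = -106)
-292 + q*(-4*(8 - 3)) = -292 - (-424)*(8 - 3) = -292 - (-424)*5 = -292 - 106*(-20) = -292 + 2120 = 1828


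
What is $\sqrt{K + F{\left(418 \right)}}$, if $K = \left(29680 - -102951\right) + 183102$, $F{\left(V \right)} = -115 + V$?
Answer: $2 \sqrt{79009} \approx 562.17$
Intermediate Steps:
$K = 315733$ ($K = \left(29680 + 102951\right) + 183102 = 132631 + 183102 = 315733$)
$\sqrt{K + F{\left(418 \right)}} = \sqrt{315733 + \left(-115 + 418\right)} = \sqrt{315733 + 303} = \sqrt{316036} = 2 \sqrt{79009}$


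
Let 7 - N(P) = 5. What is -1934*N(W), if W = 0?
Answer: -3868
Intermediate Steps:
N(P) = 2 (N(P) = 7 - 1*5 = 7 - 5 = 2)
-1934*N(W) = -1934*2 = -3868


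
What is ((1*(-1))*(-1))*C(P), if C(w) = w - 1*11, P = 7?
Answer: -4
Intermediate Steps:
C(w) = -11 + w (C(w) = w - 11 = -11 + w)
((1*(-1))*(-1))*C(P) = ((1*(-1))*(-1))*(-11 + 7) = -1*(-1)*(-4) = 1*(-4) = -4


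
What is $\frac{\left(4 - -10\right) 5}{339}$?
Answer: $\frac{70}{339} \approx 0.20649$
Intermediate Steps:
$\frac{\left(4 - -10\right) 5}{339} = \left(4 + 10\right) 5 \cdot \frac{1}{339} = 14 \cdot 5 \cdot \frac{1}{339} = 70 \cdot \frac{1}{339} = \frac{70}{339}$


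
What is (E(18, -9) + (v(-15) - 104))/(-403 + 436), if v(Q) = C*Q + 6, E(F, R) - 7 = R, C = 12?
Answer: -280/33 ≈ -8.4848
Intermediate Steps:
E(F, R) = 7 + R
v(Q) = 6 + 12*Q (v(Q) = 12*Q + 6 = 6 + 12*Q)
(E(18, -9) + (v(-15) - 104))/(-403 + 436) = ((7 - 9) + ((6 + 12*(-15)) - 104))/(-403 + 436) = (-2 + ((6 - 180) - 104))/33 = (-2 + (-174 - 104))*(1/33) = (-2 - 278)*(1/33) = -280*1/33 = -280/33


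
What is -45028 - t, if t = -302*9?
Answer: -42310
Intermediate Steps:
t = -2718
-45028 - t = -45028 - 1*(-2718) = -45028 + 2718 = -42310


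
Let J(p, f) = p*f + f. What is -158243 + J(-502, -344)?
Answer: 14101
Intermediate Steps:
J(p, f) = f + f*p (J(p, f) = f*p + f = f + f*p)
-158243 + J(-502, -344) = -158243 - 344*(1 - 502) = -158243 - 344*(-501) = -158243 + 172344 = 14101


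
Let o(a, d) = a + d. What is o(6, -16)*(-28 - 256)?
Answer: 2840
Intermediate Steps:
o(6, -16)*(-28 - 256) = (6 - 16)*(-28 - 256) = -10*(-284) = 2840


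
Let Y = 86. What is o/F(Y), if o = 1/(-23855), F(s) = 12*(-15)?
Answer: 1/4293900 ≈ 2.3289e-7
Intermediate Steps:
F(s) = -180
o = -1/23855 ≈ -4.1920e-5
o/F(Y) = -1/23855/(-180) = -1/23855*(-1/180) = 1/4293900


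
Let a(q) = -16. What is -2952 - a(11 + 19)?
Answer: -2936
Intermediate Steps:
-2952 - a(11 + 19) = -2952 - 1*(-16) = -2952 + 16 = -2936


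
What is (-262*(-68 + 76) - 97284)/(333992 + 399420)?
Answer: -24845/183353 ≈ -0.13550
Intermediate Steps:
(-262*(-68 + 76) - 97284)/(333992 + 399420) = (-262*8 - 97284)/733412 = (-2096 - 97284)*(1/733412) = -99380*1/733412 = -24845/183353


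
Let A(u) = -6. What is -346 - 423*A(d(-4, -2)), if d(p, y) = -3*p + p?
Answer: 2192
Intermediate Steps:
d(p, y) = -2*p
-346 - 423*A(d(-4, -2)) = -346 - 423*(-6) = -346 + 2538 = 2192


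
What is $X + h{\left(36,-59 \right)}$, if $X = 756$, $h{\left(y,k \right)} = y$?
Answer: $792$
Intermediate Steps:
$X + h{\left(36,-59 \right)} = 756 + 36 = 792$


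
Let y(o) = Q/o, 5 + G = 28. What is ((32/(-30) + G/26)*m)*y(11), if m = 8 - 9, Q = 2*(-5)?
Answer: -71/429 ≈ -0.16550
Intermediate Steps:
G = 23 (G = -5 + 28 = 23)
Q = -10
m = -1
y(o) = -10/o
((32/(-30) + G/26)*m)*y(11) = ((32/(-30) + 23/26)*(-1))*(-10/11) = ((32*(-1/30) + 23*(1/26))*(-1))*(-10*1/11) = ((-16/15 + 23/26)*(-1))*(-10/11) = -71/390*(-1)*(-10/11) = (71/390)*(-10/11) = -71/429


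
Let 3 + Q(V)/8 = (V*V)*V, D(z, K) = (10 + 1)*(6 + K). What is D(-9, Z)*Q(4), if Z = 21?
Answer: 144936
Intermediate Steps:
D(z, K) = 66 + 11*K (D(z, K) = 11*(6 + K) = 66 + 11*K)
Q(V) = -24 + 8*V³ (Q(V) = -24 + 8*((V*V)*V) = -24 + 8*(V²*V) = -24 + 8*V³)
D(-9, Z)*Q(4) = (66 + 11*21)*(-24 + 8*4³) = (66 + 231)*(-24 + 8*64) = 297*(-24 + 512) = 297*488 = 144936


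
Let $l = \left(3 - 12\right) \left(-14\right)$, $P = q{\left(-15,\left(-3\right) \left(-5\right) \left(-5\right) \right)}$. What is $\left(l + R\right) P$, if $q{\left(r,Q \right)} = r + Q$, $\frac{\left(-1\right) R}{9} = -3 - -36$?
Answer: $15390$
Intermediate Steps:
$R = -297$ ($R = - 9 \left(-3 - -36\right) = - 9 \left(-3 + 36\right) = \left(-9\right) 33 = -297$)
$q{\left(r,Q \right)} = Q + r$
$P = -90$ ($P = \left(-3\right) \left(-5\right) \left(-5\right) - 15 = 15 \left(-5\right) - 15 = -75 - 15 = -90$)
$l = 126$ ($l = \left(-9\right) \left(-14\right) = 126$)
$\left(l + R\right) P = \left(126 - 297\right) \left(-90\right) = \left(-171\right) \left(-90\right) = 15390$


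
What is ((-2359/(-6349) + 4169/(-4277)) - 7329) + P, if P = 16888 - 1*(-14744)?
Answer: 94274805483/3879239 ≈ 24302.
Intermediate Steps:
P = 31632 (P = 16888 + 14744 = 31632)
((-2359/(-6349) + 4169/(-4277)) - 7329) + P = ((-2359/(-6349) + 4169/(-4277)) - 7329) + 31632 = ((-2359*(-1/6349) + 4169*(-1/4277)) - 7329) + 31632 = ((337/907 - 4169/4277) - 7329) + 31632 = (-2339934/3879239 - 7329) + 31632 = -28433282565/3879239 + 31632 = 94274805483/3879239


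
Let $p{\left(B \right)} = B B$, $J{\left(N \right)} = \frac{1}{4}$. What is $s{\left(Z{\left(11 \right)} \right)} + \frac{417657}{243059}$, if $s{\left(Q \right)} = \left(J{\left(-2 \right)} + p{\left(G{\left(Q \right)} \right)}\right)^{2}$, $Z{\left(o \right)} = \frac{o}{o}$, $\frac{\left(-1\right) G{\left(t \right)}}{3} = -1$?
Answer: $\frac{339430283}{3888944} \approx 87.281$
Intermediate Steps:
$J{\left(N \right)} = \frac{1}{4}$
$G{\left(t \right)} = 3$ ($G{\left(t \right)} = \left(-3\right) \left(-1\right) = 3$)
$Z{\left(o \right)} = 1$
$p{\left(B \right)} = B^{2}$
$s{\left(Q \right)} = \frac{1369}{16}$ ($s{\left(Q \right)} = \left(\frac{1}{4} + 3^{2}\right)^{2} = \left(\frac{1}{4} + 9\right)^{2} = \left(\frac{37}{4}\right)^{2} = \frac{1369}{16}$)
$s{\left(Z{\left(11 \right)} \right)} + \frac{417657}{243059} = \frac{1369}{16} + \frac{417657}{243059} = \frac{339430283}{3888944}$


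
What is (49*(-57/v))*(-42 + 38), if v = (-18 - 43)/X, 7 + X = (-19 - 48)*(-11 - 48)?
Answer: -44084712/61 ≈ -7.2270e+5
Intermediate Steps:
X = 3946 (X = -7 + (-19 - 48)*(-11 - 48) = -7 - 67*(-59) = -7 + 3953 = 3946)
v = -61/3946 (v = (-18 - 43)/3946 = -61*1/3946 = -61/3946 ≈ -0.015459)
(49*(-57/v))*(-42 + 38) = (49*(-57/(-61/3946)))*(-42 + 38) = (49*(-57*(-3946/61)))*(-4) = (49*(224922/61))*(-4) = (11021178/61)*(-4) = -44084712/61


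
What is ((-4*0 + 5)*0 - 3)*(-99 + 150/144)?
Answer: 2351/8 ≈ 293.88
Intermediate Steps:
((-4*0 + 5)*0 - 3)*(-99 + 150/144) = ((0 + 5)*0 - 3)*(-99 + 150*(1/144)) = (5*0 - 3)*(-99 + 25/24) = (0 - 3)*(-2351/24) = -3*(-2351/24) = 2351/8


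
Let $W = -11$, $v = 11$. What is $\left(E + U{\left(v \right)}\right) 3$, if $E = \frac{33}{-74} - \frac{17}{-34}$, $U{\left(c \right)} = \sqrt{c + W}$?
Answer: $\frac{6}{37} \approx 0.16216$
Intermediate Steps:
$U{\left(c \right)} = \sqrt{-11 + c}$ ($U{\left(c \right)} = \sqrt{c - 11} = \sqrt{-11 + c}$)
$E = \frac{2}{37}$ ($E = 33 \left(- \frac{1}{74}\right) - - \frac{1}{2} = - \frac{33}{74} + \frac{1}{2} = \frac{2}{37} \approx 0.054054$)
$\left(E + U{\left(v \right)}\right) 3 = \left(\frac{2}{37} + \sqrt{-11 + 11}\right) 3 = \left(\frac{2}{37} + \sqrt{0}\right) 3 = \left(\frac{2}{37} + 0\right) 3 = \frac{2}{37} \cdot 3 = \frac{6}{37}$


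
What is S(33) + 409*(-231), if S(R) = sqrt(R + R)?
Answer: -94479 + sqrt(66) ≈ -94471.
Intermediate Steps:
S(R) = sqrt(2)*sqrt(R) (S(R) = sqrt(2*R) = sqrt(2)*sqrt(R))
S(33) + 409*(-231) = sqrt(2)*sqrt(33) + 409*(-231) = sqrt(66) - 94479 = -94479 + sqrt(66)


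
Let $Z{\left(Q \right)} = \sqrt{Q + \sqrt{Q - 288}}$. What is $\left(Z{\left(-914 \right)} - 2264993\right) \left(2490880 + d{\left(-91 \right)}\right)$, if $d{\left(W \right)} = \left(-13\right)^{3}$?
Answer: $-5636849574219 + 2488683 \sqrt{-914 + i \sqrt{1202}} \approx -5.6369 \cdot 10^{12} + 7.5252 \cdot 10^{7} i$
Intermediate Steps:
$Z{\left(Q \right)} = \sqrt{Q + \sqrt{-288 + Q}}$
$d{\left(W \right)} = -2197$
$\left(Z{\left(-914 \right)} - 2264993\right) \left(2490880 + d{\left(-91 \right)}\right) = \left(\sqrt{-914 + \sqrt{-288 - 914}} - 2264993\right) \left(2490880 - 2197\right) = \left(\sqrt{-914 + \sqrt{-1202}} - 2264993\right) 2488683 = \left(\sqrt{-914 + i \sqrt{1202}} - 2264993\right) 2488683 = \left(-2264993 + \sqrt{-914 + i \sqrt{1202}}\right) 2488683 = -5636849574219 + 2488683 \sqrt{-914 + i \sqrt{1202}}$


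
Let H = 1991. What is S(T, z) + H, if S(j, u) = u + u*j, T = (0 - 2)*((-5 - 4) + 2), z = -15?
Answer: 1766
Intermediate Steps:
T = 14 (T = -2*(-9 + 2) = -2*(-7) = 14)
S(j, u) = u + j*u
S(T, z) + H = -15*(1 + 14) + 1991 = -15*15 + 1991 = -225 + 1991 = 1766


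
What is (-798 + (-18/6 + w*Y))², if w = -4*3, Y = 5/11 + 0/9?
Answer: 78694641/121 ≈ 6.5037e+5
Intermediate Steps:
Y = 5/11 (Y = 5*(1/11) + 0*(⅑) = 5/11 + 0 = 5/11 ≈ 0.45455)
w = -12
(-798 + (-18/6 + w*Y))² = (-798 + (-18/6 - 12*5/11))² = (-798 + (-18*⅙ - 60/11))² = (-798 + (-3 - 60/11))² = (-798 - 93/11)² = (-8871/11)² = 78694641/121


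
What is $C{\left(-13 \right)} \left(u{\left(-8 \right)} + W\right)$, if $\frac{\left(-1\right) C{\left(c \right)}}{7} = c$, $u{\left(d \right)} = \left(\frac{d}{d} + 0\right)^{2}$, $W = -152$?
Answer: $-13741$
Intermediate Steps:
$u{\left(d \right)} = 1$ ($u{\left(d \right)} = \left(1 + 0\right)^{2} = 1^{2} = 1$)
$C{\left(c \right)} = - 7 c$
$C{\left(-13 \right)} \left(u{\left(-8 \right)} + W\right) = \left(-7\right) \left(-13\right) \left(1 - 152\right) = 91 \left(-151\right) = -13741$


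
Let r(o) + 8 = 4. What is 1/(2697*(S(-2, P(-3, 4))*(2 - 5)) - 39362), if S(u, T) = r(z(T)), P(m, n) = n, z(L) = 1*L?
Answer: -1/6998 ≈ -0.00014290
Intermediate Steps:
z(L) = L
r(o) = -4 (r(o) = -8 + 4 = -4)
S(u, T) = -4
1/(2697*(S(-2, P(-3, 4))*(2 - 5)) - 39362) = 1/(2697*(-4*(2 - 5)) - 39362) = 1/(2697*(-4*(-3)) - 39362) = 1/(2697*12 - 39362) = 1/(32364 - 39362) = 1/(-6998) = -1/6998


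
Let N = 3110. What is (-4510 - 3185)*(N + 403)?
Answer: -27032535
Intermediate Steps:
(-4510 - 3185)*(N + 403) = (-4510 - 3185)*(3110 + 403) = -7695*3513 = -27032535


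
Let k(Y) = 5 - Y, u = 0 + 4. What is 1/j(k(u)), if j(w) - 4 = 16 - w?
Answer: 1/19 ≈ 0.052632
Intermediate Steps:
u = 4
j(w) = 20 - w (j(w) = 4 + (16 - w) = 20 - w)
1/j(k(u)) = 1/(20 - (5 - 1*4)) = 1/(20 - (5 - 4)) = 1/(20 - 1*1) = 1/(20 - 1) = 1/19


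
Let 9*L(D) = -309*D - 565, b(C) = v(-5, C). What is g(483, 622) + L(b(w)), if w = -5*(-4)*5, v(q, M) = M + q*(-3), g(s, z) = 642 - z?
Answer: -35920/9 ≈ -3991.1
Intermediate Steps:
v(q, M) = M - 3*q
w = 100 (w = 20*5 = 100)
b(C) = 15 + C (b(C) = C - 3*(-5) = C + 15 = 15 + C)
L(D) = -565/9 - 103*D/3 (L(D) = (-309*D - 565)/9 = (-565 - 309*D)/9 = -565/9 - 103*D/3)
g(483, 622) + L(b(w)) = (642 - 1*622) + (-565/9 - 103*(15 + 100)/3) = (642 - 622) + (-565/9 - 103/3*115) = 20 + (-565/9 - 11845/3) = 20 - 36100/9 = -35920/9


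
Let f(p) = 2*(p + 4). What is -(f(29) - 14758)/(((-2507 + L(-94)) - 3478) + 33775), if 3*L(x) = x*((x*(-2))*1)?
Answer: 22038/32849 ≈ 0.67089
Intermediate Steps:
L(x) = -2*x²/3 (L(x) = (x*((x*(-2))*1))/3 = (x*(-2*x*1))/3 = (x*(-2*x))/3 = (-2*x²)/3 = -2*x²/3)
f(p) = 8 + 2*p (f(p) = 2*(4 + p) = 8 + 2*p)
-(f(29) - 14758)/(((-2507 + L(-94)) - 3478) + 33775) = -((8 + 2*29) - 14758)/(((-2507 - ⅔*(-94)²) - 3478) + 33775) = -((8 + 58) - 14758)/(((-2507 - ⅔*8836) - 3478) + 33775) = -(66 - 14758)/(((-2507 - 17672/3) - 3478) + 33775) = -(-14692)/((-25193/3 - 3478) + 33775) = -(-14692)/(-35627/3 + 33775) = -(-14692)/65698/3 = -(-14692)*3/65698 = -1*(-22038/32849) = 22038/32849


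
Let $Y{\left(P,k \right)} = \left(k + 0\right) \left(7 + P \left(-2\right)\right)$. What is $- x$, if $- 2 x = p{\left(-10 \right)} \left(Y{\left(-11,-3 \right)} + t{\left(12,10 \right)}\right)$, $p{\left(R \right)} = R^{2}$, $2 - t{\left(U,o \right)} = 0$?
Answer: $-4250$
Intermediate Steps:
$t{\left(U,o \right)} = 2$ ($t{\left(U,o \right)} = 2 - 0 = 2 + 0 = 2$)
$Y{\left(P,k \right)} = k \left(7 - 2 P\right)$
$x = 4250$ ($x = - \frac{\left(-10\right)^{2} \left(- 3 \left(7 - -22\right) + 2\right)}{2} = - \frac{100 \left(- 3 \left(7 + 22\right) + 2\right)}{2} = - \frac{100 \left(\left(-3\right) 29 + 2\right)}{2} = - \frac{100 \left(-87 + 2\right)}{2} = - \frac{100 \left(-85\right)}{2} = \left(- \frac{1}{2}\right) \left(-8500\right) = 4250$)
$- x = \left(-1\right) 4250 = -4250$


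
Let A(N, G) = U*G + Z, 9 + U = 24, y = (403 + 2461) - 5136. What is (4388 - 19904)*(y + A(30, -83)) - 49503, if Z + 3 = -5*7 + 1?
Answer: 55094361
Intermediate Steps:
y = -2272 (y = 2864 - 5136 = -2272)
U = 15 (U = -9 + 24 = 15)
Z = -37 (Z = -3 + (-5*7 + 1) = -3 + (-35 + 1) = -3 - 34 = -37)
A(N, G) = -37 + 15*G (A(N, G) = 15*G - 37 = -37 + 15*G)
(4388 - 19904)*(y + A(30, -83)) - 49503 = (4388 - 19904)*(-2272 + (-37 + 15*(-83))) - 49503 = -15516*(-2272 + (-37 - 1245)) - 49503 = -15516*(-2272 - 1282) - 49503 = -15516*(-3554) - 49503 = 55143864 - 49503 = 55094361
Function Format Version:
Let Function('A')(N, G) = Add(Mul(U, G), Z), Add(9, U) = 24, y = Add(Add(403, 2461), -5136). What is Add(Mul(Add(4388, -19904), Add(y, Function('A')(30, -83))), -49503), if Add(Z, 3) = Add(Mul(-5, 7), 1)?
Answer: 55094361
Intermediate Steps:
y = -2272 (y = Add(2864, -5136) = -2272)
U = 15 (U = Add(-9, 24) = 15)
Z = -37 (Z = Add(-3, Add(Mul(-5, 7), 1)) = Add(-3, Add(-35, 1)) = Add(-3, -34) = -37)
Function('A')(N, G) = Add(-37, Mul(15, G)) (Function('A')(N, G) = Add(Mul(15, G), -37) = Add(-37, Mul(15, G)))
Add(Mul(Add(4388, -19904), Add(y, Function('A')(30, -83))), -49503) = Add(Mul(Add(4388, -19904), Add(-2272, Add(-37, Mul(15, -83)))), -49503) = Add(Mul(-15516, Add(-2272, Add(-37, -1245))), -49503) = Add(Mul(-15516, Add(-2272, -1282)), -49503) = Add(Mul(-15516, -3554), -49503) = Add(55143864, -49503) = 55094361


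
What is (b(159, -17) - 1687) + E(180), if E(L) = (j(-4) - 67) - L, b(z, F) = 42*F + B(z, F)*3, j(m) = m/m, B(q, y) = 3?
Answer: -2638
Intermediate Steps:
j(m) = 1
b(z, F) = 9 + 42*F (b(z, F) = 42*F + 3*3 = 42*F + 9 = 9 + 42*F)
E(L) = -66 - L (E(L) = (1 - 67) - L = -66 - L)
(b(159, -17) - 1687) + E(180) = ((9 + 42*(-17)) - 1687) + (-66 - 1*180) = ((9 - 714) - 1687) + (-66 - 180) = (-705 - 1687) - 246 = -2392 - 246 = -2638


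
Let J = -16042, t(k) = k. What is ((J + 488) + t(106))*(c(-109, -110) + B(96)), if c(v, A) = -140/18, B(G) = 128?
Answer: -16714736/9 ≈ -1.8572e+6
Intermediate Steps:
c(v, A) = -70/9 (c(v, A) = -140*1/18 = -70/9)
((J + 488) + t(106))*(c(-109, -110) + B(96)) = ((-16042 + 488) + 106)*(-70/9 + 128) = (-15554 + 106)*(1082/9) = -15448*1082/9 = -16714736/9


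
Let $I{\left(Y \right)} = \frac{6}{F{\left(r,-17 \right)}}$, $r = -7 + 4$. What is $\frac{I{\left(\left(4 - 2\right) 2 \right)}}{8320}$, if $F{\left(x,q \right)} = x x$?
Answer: $\frac{1}{12480} \approx 8.0128 \cdot 10^{-5}$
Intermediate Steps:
$r = -3$
$F{\left(x,q \right)} = x^{2}$
$I{\left(Y \right)} = \frac{2}{3}$ ($I{\left(Y \right)} = \frac{6}{\left(-3\right)^{2}} = \frac{6}{9} = 6 \cdot \frac{1}{9} = \frac{2}{3}$)
$\frac{I{\left(\left(4 - 2\right) 2 \right)}}{8320} = \frac{2}{3 \cdot 8320} = \frac{2}{3} \cdot \frac{1}{8320} = \frac{1}{12480}$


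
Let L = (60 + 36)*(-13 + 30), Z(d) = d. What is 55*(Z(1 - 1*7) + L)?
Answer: 89430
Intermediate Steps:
L = 1632 (L = 96*17 = 1632)
55*(Z(1 - 1*7) + L) = 55*((1 - 1*7) + 1632) = 55*((1 - 7) + 1632) = 55*(-6 + 1632) = 55*1626 = 89430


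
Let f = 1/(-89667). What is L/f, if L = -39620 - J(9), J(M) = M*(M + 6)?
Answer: 3564711585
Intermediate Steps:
f = -1/89667 ≈ -1.1152e-5
J(M) = M*(6 + M)
L = -39755 (L = -39620 - 9*(6 + 9) = -39620 - 9*15 = -39620 - 1*135 = -39620 - 135 = -39755)
L/f = -39755/(-1/89667) = -39755*(-89667) = 3564711585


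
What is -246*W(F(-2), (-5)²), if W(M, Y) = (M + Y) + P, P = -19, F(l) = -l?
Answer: -1968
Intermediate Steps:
W(M, Y) = -19 + M + Y (W(M, Y) = (M + Y) - 19 = -19 + M + Y)
-246*W(F(-2), (-5)²) = -246*(-19 - 1*(-2) + (-5)²) = -246*(-19 + 2 + 25) = -246*8 = -1968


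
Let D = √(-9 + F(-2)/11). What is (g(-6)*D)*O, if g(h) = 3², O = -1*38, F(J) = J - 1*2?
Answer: -342*I*√1133/11 ≈ -1046.5*I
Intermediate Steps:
F(J) = -2 + J (F(J) = J - 2 = -2 + J)
O = -38
g(h) = 9
D = I*√1133/11 (D = √(-9 + (-2 - 2)/11) = √(-9 - 4*1/11) = √(-9 - 4/11) = √(-103/11) = I*√1133/11 ≈ 3.06*I)
(g(-6)*D)*O = (9*(I*√1133/11))*(-38) = (9*I*√1133/11)*(-38) = -342*I*√1133/11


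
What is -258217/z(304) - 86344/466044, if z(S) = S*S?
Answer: -32080012663/10767480576 ≈ -2.9793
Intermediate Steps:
z(S) = S**2
-258217/z(304) - 86344/466044 = -258217/(304**2) - 86344/466044 = -258217/92416 - 86344*1/466044 = -258217*1/92416 - 21586/116511 = -258217/92416 - 21586/116511 = -32080012663/10767480576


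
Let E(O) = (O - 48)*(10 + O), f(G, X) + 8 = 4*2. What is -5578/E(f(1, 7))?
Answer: 2789/240 ≈ 11.621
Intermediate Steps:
f(G, X) = 0 (f(G, X) = -8 + 4*2 = -8 + 8 = 0)
E(O) = (-48 + O)*(10 + O)
-5578/E(f(1, 7)) = -5578/(-480 + 0² - 38*0) = -5578/(-480 + 0 + 0) = -5578/(-480) = -5578*(-1/480) = 2789/240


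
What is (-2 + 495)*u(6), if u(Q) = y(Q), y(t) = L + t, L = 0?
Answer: 2958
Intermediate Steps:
y(t) = t (y(t) = 0 + t = t)
u(Q) = Q
(-2 + 495)*u(6) = (-2 + 495)*6 = 493*6 = 2958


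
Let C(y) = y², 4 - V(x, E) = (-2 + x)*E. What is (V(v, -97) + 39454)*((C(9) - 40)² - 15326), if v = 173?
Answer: -764734025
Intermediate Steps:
V(x, E) = 4 - E*(-2 + x) (V(x, E) = 4 - (-2 + x)*E = 4 - E*(-2 + x))
(V(v, -97) + 39454)*((C(9) - 40)² - 15326) = ((4 + 2*(-97) - 1*(-97)*173) + 39454)*((9² - 40)² - 15326) = ((4 - 194 + 16781) + 39454)*((81 - 40)² - 15326) = (16591 + 39454)*(41² - 15326) = 56045*(1681 - 15326) = 56045*(-13645) = -764734025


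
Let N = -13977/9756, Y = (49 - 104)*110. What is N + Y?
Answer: -6559753/1084 ≈ -6051.4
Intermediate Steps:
Y = -6050 (Y = -55*110 = -6050)
N = -1553/1084 (N = -13977*1/9756 = -1553/1084 ≈ -1.4327)
N + Y = -1553/1084 - 6050 = -6559753/1084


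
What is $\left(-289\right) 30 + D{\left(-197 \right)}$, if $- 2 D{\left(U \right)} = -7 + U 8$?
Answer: $- \frac{15757}{2} \approx -7878.5$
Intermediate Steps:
$D{\left(U \right)} = \frac{7}{2} - 4 U$ ($D{\left(U \right)} = - \frac{-7 + U 8}{2} = - \frac{-7 + 8 U}{2} = \frac{7}{2} - 4 U$)
$\left(-289\right) 30 + D{\left(-197 \right)} = \left(-289\right) 30 + \left(\frac{7}{2} - -788\right) = -8670 + \left(\frac{7}{2} + 788\right) = -8670 + \frac{1583}{2} = - \frac{15757}{2}$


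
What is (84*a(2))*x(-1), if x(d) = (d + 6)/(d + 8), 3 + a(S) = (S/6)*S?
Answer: -140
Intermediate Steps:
a(S) = -3 + S²/6 (a(S) = -3 + (S/6)*S = -3 + S²/6)
x(d) = (6 + d)/(8 + d)
(84*a(2))*x(-1) = (84*(-3 + (⅙)*2²))*((6 - 1)/(8 - 1)) = (84*(-3 + (⅙)*4))*(5/7) = (84*(-3 + ⅔))*((⅐)*5) = (84*(-7/3))*(5/7) = -196*5/7 = -140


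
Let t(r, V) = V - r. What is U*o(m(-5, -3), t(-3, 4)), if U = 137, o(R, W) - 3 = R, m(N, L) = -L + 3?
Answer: 1233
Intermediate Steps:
m(N, L) = 3 - L
o(R, W) = 3 + R
U*o(m(-5, -3), t(-3, 4)) = 137*(3 + (3 - 1*(-3))) = 137*(3 + (3 + 3)) = 137*(3 + 6) = 137*9 = 1233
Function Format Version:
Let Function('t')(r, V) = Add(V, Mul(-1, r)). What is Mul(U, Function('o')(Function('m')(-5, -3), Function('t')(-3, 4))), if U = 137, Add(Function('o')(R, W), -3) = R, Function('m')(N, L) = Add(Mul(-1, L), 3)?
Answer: 1233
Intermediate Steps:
Function('m')(N, L) = Add(3, Mul(-1, L))
Function('o')(R, W) = Add(3, R)
Mul(U, Function('o')(Function('m')(-5, -3), Function('t')(-3, 4))) = Mul(137, Add(3, Add(3, Mul(-1, -3)))) = Mul(137, Add(3, Add(3, 3))) = Mul(137, Add(3, 6)) = Mul(137, 9) = 1233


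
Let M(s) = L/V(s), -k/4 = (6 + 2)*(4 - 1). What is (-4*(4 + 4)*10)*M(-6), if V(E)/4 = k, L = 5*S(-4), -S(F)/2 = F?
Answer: 100/3 ≈ 33.333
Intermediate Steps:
S(F) = -2*F
k = -96 (k = -4*(6 + 2)*(4 - 1) = -32*3 = -4*24 = -96)
L = 40 (L = 5*(-2*(-4)) = 5*8 = 40)
V(E) = -384 (V(E) = 4*(-96) = -384)
M(s) = -5/48 (M(s) = 40/(-384) = 40*(-1/384) = -5/48)
(-4*(4 + 4)*10)*M(-6) = (-4*(4 + 4)*10)*(-5/48) = (-4*8*10)*(-5/48) = -32*10*(-5/48) = -320*(-5/48) = 100/3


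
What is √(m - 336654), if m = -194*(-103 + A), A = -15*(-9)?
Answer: I*√342862 ≈ 585.54*I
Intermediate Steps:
A = 135
m = -6208 (m = -194*(-103 + 135) = -194*32 = -6208)
√(m - 336654) = √(-6208 - 336654) = √(-342862) = I*√342862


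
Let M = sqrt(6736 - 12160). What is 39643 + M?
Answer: 39643 + 4*I*sqrt(339) ≈ 39643.0 + 73.648*I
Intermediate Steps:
M = 4*I*sqrt(339) (M = sqrt(-5424) = 4*I*sqrt(339) ≈ 73.648*I)
39643 + M = 39643 + 4*I*sqrt(339)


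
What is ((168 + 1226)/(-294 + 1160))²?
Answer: 485809/187489 ≈ 2.5911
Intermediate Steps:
((168 + 1226)/(-294 + 1160))² = (1394/866)² = (1394*(1/866))² = (697/433)² = 485809/187489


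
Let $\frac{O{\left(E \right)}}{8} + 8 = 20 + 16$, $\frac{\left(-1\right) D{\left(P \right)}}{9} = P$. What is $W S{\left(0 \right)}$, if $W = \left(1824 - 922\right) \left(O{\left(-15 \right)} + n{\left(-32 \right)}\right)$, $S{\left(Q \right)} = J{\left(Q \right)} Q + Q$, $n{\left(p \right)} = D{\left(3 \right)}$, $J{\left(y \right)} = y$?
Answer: $0$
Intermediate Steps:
$D{\left(P \right)} = - 9 P$
$n{\left(p \right)} = -27$ ($n{\left(p \right)} = \left(-9\right) 3 = -27$)
$O{\left(E \right)} = 224$ ($O{\left(E \right)} = -64 + 8 \left(20 + 16\right) = -64 + 8 \cdot 36 = -64 + 288 = 224$)
$S{\left(Q \right)} = Q + Q^{2}$ ($S{\left(Q \right)} = Q Q + Q = Q^{2} + Q = Q + Q^{2}$)
$W = 177694$ ($W = \left(1824 - 922\right) \left(224 - 27\right) = 902 \cdot 197 = 177694$)
$W S{\left(0 \right)} = 177694 \cdot 0 \left(1 + 0\right) = 177694 \cdot 0 \cdot 1 = 177694 \cdot 0 = 0$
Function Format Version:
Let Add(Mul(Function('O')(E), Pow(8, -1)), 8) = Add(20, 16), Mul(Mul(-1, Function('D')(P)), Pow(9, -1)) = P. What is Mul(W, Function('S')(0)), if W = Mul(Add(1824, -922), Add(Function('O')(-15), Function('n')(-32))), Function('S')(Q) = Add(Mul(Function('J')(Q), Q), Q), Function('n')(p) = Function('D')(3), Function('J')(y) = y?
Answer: 0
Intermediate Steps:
Function('D')(P) = Mul(-9, P)
Function('n')(p) = -27 (Function('n')(p) = Mul(-9, 3) = -27)
Function('O')(E) = 224 (Function('O')(E) = Add(-64, Mul(8, Add(20, 16))) = Add(-64, Mul(8, 36)) = Add(-64, 288) = 224)
Function('S')(Q) = Add(Q, Pow(Q, 2)) (Function('S')(Q) = Add(Mul(Q, Q), Q) = Add(Pow(Q, 2), Q) = Add(Q, Pow(Q, 2)))
W = 177694 (W = Mul(Add(1824, -922), Add(224, -27)) = Mul(902, 197) = 177694)
Mul(W, Function('S')(0)) = Mul(177694, Mul(0, Add(1, 0))) = Mul(177694, Mul(0, 1)) = Mul(177694, 0) = 0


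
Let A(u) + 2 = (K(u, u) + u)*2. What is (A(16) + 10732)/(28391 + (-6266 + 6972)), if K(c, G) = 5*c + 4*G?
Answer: 11050/29097 ≈ 0.37976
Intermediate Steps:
K(c, G) = 4*G + 5*c
A(u) = -2 + 20*u (A(u) = -2 + ((4*u + 5*u) + u)*2 = -2 + (9*u + u)*2 = -2 + (10*u)*2 = -2 + 20*u)
(A(16) + 10732)/(28391 + (-6266 + 6972)) = ((-2 + 20*16) + 10732)/(28391 + (-6266 + 6972)) = ((-2 + 320) + 10732)/(28391 + 706) = (318 + 10732)/29097 = 11050*(1/29097) = 11050/29097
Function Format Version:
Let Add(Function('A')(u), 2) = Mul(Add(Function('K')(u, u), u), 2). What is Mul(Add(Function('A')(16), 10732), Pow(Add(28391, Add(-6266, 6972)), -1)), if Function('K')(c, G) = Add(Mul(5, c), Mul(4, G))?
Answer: Rational(11050, 29097) ≈ 0.37976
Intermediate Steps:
Function('K')(c, G) = Add(Mul(4, G), Mul(5, c))
Function('A')(u) = Add(-2, Mul(20, u)) (Function('A')(u) = Add(-2, Mul(Add(Add(Mul(4, u), Mul(5, u)), u), 2)) = Add(-2, Mul(Add(Mul(9, u), u), 2)) = Add(-2, Mul(Mul(10, u), 2)) = Add(-2, Mul(20, u)))
Mul(Add(Function('A')(16), 10732), Pow(Add(28391, Add(-6266, 6972)), -1)) = Mul(Add(Add(-2, Mul(20, 16)), 10732), Pow(Add(28391, Add(-6266, 6972)), -1)) = Mul(Add(Add(-2, 320), 10732), Pow(Add(28391, 706), -1)) = Mul(Add(318, 10732), Pow(29097, -1)) = Mul(11050, Rational(1, 29097)) = Rational(11050, 29097)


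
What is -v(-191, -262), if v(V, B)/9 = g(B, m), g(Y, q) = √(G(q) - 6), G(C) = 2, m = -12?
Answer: -18*I ≈ -18.0*I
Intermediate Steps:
g(Y, q) = 2*I (g(Y, q) = √(2 - 6) = √(-4) = 2*I)
v(V, B) = 18*I (v(V, B) = 9*(2*I) = 18*I)
-v(-191, -262) = -18*I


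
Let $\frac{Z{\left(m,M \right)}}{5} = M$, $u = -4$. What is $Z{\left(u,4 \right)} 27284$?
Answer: $545680$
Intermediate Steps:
$Z{\left(m,M \right)} = 5 M$
$Z{\left(u,4 \right)} 27284 = 5 \cdot 4 \cdot 27284 = 20 \cdot 27284 = 545680$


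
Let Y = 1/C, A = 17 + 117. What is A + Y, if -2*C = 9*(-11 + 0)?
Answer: 13268/99 ≈ 134.02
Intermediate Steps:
C = 99/2 (C = -9*(-11 + 0)/2 = -9*(-11)/2 = -½*(-99) = 99/2 ≈ 49.500)
A = 134
Y = 2/99 (Y = 1/(99/2) = 2/99 ≈ 0.020202)
A + Y = 134 + 2/99 = 13268/99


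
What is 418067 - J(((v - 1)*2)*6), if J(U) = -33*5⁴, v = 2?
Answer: 438692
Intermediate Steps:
J(U) = -20625 (J(U) = -33*625 = -20625)
418067 - J(((v - 1)*2)*6) = 418067 - 1*(-20625) = 418067 + 20625 = 438692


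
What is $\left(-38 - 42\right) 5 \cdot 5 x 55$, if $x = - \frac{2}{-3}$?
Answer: $- \frac{220000}{3} \approx -73333.0$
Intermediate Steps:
$x = \frac{2}{3}$ ($x = \left(-2\right) \left(- \frac{1}{3}\right) = \frac{2}{3} \approx 0.66667$)
$\left(-38 - 42\right) 5 \cdot 5 x 55 = \left(-38 - 42\right) 5 \cdot 5 \cdot \frac{2}{3} \cdot 55 = - 80 \cdot 25 \cdot \frac{2}{3} \cdot 55 = \left(-80\right) \frac{50}{3} \cdot 55 = \left(- \frac{4000}{3}\right) 55 = - \frac{220000}{3}$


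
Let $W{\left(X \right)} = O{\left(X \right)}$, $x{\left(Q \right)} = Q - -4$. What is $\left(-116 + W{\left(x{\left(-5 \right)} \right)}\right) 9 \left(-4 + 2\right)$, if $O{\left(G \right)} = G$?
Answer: $2106$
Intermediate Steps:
$x{\left(Q \right)} = 4 + Q$ ($x{\left(Q \right)} = Q + 4 = 4 + Q$)
$W{\left(X \right)} = X$
$\left(-116 + W{\left(x{\left(-5 \right)} \right)}\right) 9 \left(-4 + 2\right) = \left(-116 + \left(4 - 5\right)\right) 9 \left(-4 + 2\right) = \left(-116 - 1\right) 9 \left(-2\right) = \left(-117\right) \left(-18\right) = 2106$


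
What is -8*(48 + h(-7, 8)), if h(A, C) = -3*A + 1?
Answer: -560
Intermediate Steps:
h(A, C) = 1 - 3*A
-8*(48 + h(-7, 8)) = -8*(48 + (1 - 3*(-7))) = -8*(48 + (1 + 21)) = -8*(48 + 22) = -8*70 = -560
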